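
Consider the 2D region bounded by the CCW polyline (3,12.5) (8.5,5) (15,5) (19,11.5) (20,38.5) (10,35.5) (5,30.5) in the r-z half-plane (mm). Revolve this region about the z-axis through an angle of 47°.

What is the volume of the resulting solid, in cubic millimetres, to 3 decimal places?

Profile (r,z), 7 vertices: (3,12.5) (8.5,5) (15,5) (19,11.5) (20,38.5) (10,35.5) (5,30.5)
edge 0: (3,12.5)→(8.5,5)  cross = 3·5 − 8.5·12.5 = -91.2500; (r_i+r_j)·cross = 11.5·-91.2500 = -1049.3750
edge 1: (8.5,5)→(15,5)  cross = 8.5·5 − 15·5 = -32.5000; (r_i+r_j)·cross = 23.5·-32.5000 = -763.7500
edge 2: (15,5)→(19,11.5)  cross = 15·11.5 − 19·5 = 77.5000; (r_i+r_j)·cross = 34·77.5000 = 2635.0000
edge 3: (19,11.5)→(20,38.5)  cross = 19·38.5 − 20·11.5 = 501.5000; (r_i+r_j)·cross = 39·501.5000 = 19558.5000
edge 4: (20,38.5)→(10,35.5)  cross = 20·35.5 − 10·38.5 = 325.0000; (r_i+r_j)·cross = 30·325.0000 = 9750.0000
edge 5: (10,35.5)→(5,30.5)  cross = 10·30.5 − 5·35.5 = 127.5000; (r_i+r_j)·cross = 15·127.5000 = 1912.5000
edge 6: (5,30.5)→(3,12.5)  cross = 5·12.5 − 3·30.5 = -29.0000; (r_i+r_j)·cross = 8·-29.0000 = -232.0000
Σcross = 878.7500 → A = |Σcross|/2 = 439.3750 mm²
Σ(r_i+r_j)·cross = 31810.8750 → first moment M = |Σ|/6 = 5301.8125
R_c = M/A = 5301.8125/439.3750 = 12.0667 mm
θ = 47° = 0.820305 rad
V = θ·R_c·A = 0.820305·12.0667·439.3750 = 4349.102 mm³

Volume = 4349.102 mm³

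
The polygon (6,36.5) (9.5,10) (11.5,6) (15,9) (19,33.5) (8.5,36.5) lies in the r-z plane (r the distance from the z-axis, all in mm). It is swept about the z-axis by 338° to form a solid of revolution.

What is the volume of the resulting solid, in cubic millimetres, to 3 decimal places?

Profile (r,z), 6 vertices: (6,36.5) (9.5,10) (11.5,6) (15,9) (19,33.5) (8.5,36.5)
edge 0: (6,36.5)→(9.5,10)  cross = 6·10 − 9.5·36.5 = -286.7500; (r_i+r_j)·cross = 15.5·-286.7500 = -4444.6250
edge 1: (9.5,10)→(11.5,6)  cross = 9.5·6 − 11.5·10 = -58.0000; (r_i+r_j)·cross = 21·-58.0000 = -1218.0000
edge 2: (11.5,6)→(15,9)  cross = 11.5·9 − 15·6 = 13.5000; (r_i+r_j)·cross = 26.5·13.5000 = 357.7500
edge 3: (15,9)→(19,33.5)  cross = 15·33.5 − 19·9 = 331.5000; (r_i+r_j)·cross = 34·331.5000 = 11271.0000
edge 4: (19,33.5)→(8.5,36.5)  cross = 19·36.5 − 8.5·33.5 = 408.7500; (r_i+r_j)·cross = 27.5·408.7500 = 11240.6250
edge 5: (8.5,36.5)→(6,36.5)  cross = 8.5·36.5 − 6·36.5 = 91.2500; (r_i+r_j)·cross = 14.5·91.2500 = 1323.1250
Σcross = 500.2500 → A = |Σcross|/2 = 250.1250 mm²
Σ(r_i+r_j)·cross = 18529.8750 → first moment M = |Σ|/6 = 3088.3125
R_c = M/A = 3088.3125/250.1250 = 12.3471 mm
θ = 338° = 5.899213 rad
V = θ·R_c·A = 5.899213·12.3471·250.1250 = 18218.613 mm³

Volume = 18218.613 mm³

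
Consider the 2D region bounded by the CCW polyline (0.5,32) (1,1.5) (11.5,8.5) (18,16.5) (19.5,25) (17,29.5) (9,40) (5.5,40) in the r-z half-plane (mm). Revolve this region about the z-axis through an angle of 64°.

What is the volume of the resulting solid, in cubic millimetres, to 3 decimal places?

Profile (r,z), 8 vertices: (0.5,32) (1,1.5) (11.5,8.5) (18,16.5) (19.5,25) (17,29.5) (9,40) (5.5,40)
edge 0: (0.5,32)→(1,1.5)  cross = 0.5·1.5 − 1·32 = -31.2500; (r_i+r_j)·cross = 1.5·-31.2500 = -46.8750
edge 1: (1,1.5)→(11.5,8.5)  cross = 1·8.5 − 11.5·1.5 = -8.7500; (r_i+r_j)·cross = 12.5·-8.7500 = -109.3750
edge 2: (11.5,8.5)→(18,16.5)  cross = 11.5·16.5 − 18·8.5 = 36.7500; (r_i+r_j)·cross = 29.5·36.7500 = 1084.1250
edge 3: (18,16.5)→(19.5,25)  cross = 18·25 − 19.5·16.5 = 128.2500; (r_i+r_j)·cross = 37.5·128.2500 = 4809.3750
edge 4: (19.5,25)→(17,29.5)  cross = 19.5·29.5 − 17·25 = 150.2500; (r_i+r_j)·cross = 36.5·150.2500 = 5484.1250
edge 5: (17,29.5)→(9,40)  cross = 17·40 − 9·29.5 = 414.5000; (r_i+r_j)·cross = 26·414.5000 = 10777.0000
edge 6: (9,40)→(5.5,40)  cross = 9·40 − 5.5·40 = 140.0000; (r_i+r_j)·cross = 14.5·140.0000 = 2030.0000
edge 7: (5.5,40)→(0.5,32)  cross = 5.5·32 − 0.5·40 = 156.0000; (r_i+r_j)·cross = 6·156.0000 = 936.0000
Σcross = 985.7500 → A = |Σcross|/2 = 492.8750 mm²
Σ(r_i+r_j)·cross = 24964.3750 → first moment M = |Σ|/6 = 4160.7292
R_c = M/A = 4160.7292/492.8750 = 8.4418 mm
θ = 64° = 1.117011 rad
V = θ·R_c·A = 1.117011·8.4418·492.8750 = 4647.579 mm³

Volume = 4647.579 mm³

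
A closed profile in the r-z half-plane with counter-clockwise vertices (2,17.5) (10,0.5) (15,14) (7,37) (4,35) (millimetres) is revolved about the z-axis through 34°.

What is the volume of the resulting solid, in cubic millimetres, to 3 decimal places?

Volume = 1220.995 mm³

Profile (r,z), 5 vertices: (2,17.5) (10,0.5) (15,14) (7,37) (4,35)
edge 0: (2,17.5)→(10,0.5)  cross = 2·0.5 − 10·17.5 = -174.0000; (r_i+r_j)·cross = 12·-174.0000 = -2088.0000
edge 1: (10,0.5)→(15,14)  cross = 10·14 − 15·0.5 = 132.5000; (r_i+r_j)·cross = 25·132.5000 = 3312.5000
edge 2: (15,14)→(7,37)  cross = 15·37 − 7·14 = 457.0000; (r_i+r_j)·cross = 22·457.0000 = 10054.0000
edge 3: (7,37)→(4,35)  cross = 7·35 − 4·37 = 97.0000; (r_i+r_j)·cross = 11·97.0000 = 1067.0000
edge 4: (4,35)→(2,17.5)  cross = 4·17.5 − 2·35 = 0.0000; (r_i+r_j)·cross = 6·0.0000 = 0.0000
Σcross = 512.5000 → A = |Σcross|/2 = 256.2500 mm²
Σ(r_i+r_j)·cross = 12345.5000 → first moment M = |Σ|/6 = 2057.5833
R_c = M/A = 2057.5833/256.2500 = 8.0296 mm
θ = 34° = 0.593412 rad
V = θ·R_c·A = 0.593412·8.0296·256.2500 = 1220.995 mm³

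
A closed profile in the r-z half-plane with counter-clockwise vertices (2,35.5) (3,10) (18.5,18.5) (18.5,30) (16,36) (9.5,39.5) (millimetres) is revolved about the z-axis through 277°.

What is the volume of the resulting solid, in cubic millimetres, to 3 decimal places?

Volume = 17272.984 mm³

Profile (r,z), 6 vertices: (2,35.5) (3,10) (18.5,18.5) (18.5,30) (16,36) (9.5,39.5)
edge 0: (2,35.5)→(3,10)  cross = 2·10 − 3·35.5 = -86.5000; (r_i+r_j)·cross = 5·-86.5000 = -432.5000
edge 1: (3,10)→(18.5,18.5)  cross = 3·18.5 − 18.5·10 = -129.5000; (r_i+r_j)·cross = 21.5·-129.5000 = -2784.2500
edge 2: (18.5,18.5)→(18.5,30)  cross = 18.5·30 − 18.5·18.5 = 212.7500; (r_i+r_j)·cross = 37·212.7500 = 7871.7500
edge 3: (18.5,30)→(16,36)  cross = 18.5·36 − 16·30 = 186.0000; (r_i+r_j)·cross = 34.5·186.0000 = 6417.0000
edge 4: (16,36)→(9.5,39.5)  cross = 16·39.5 − 9.5·36 = 290.0000; (r_i+r_j)·cross = 25.5·290.0000 = 7395.0000
edge 5: (9.5,39.5)→(2,35.5)  cross = 9.5·35.5 − 2·39.5 = 258.2500; (r_i+r_j)·cross = 11.5·258.2500 = 2969.8750
Σcross = 731.0000 → A = |Σcross|/2 = 365.5000 mm²
Σ(r_i+r_j)·cross = 21436.8750 → first moment M = |Σ|/6 = 3572.8125
R_c = M/A = 3572.8125/365.5000 = 9.7751 mm
θ = 277° = 4.834562 rad
V = θ·R_c·A = 4.834562·9.7751·365.5000 = 17272.984 mm³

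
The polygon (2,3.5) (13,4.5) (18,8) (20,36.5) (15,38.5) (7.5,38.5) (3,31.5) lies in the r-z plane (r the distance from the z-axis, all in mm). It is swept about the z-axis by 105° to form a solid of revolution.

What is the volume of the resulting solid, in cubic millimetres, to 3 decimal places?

Profile (r,z), 7 vertices: (2,3.5) (13,4.5) (18,8) (20,36.5) (15,38.5) (7.5,38.5) (3,31.5)
edge 0: (2,3.5)→(13,4.5)  cross = 2·4.5 − 13·3.5 = -36.5000; (r_i+r_j)·cross = 15·-36.5000 = -547.5000
edge 1: (13,4.5)→(18,8)  cross = 13·8 − 18·4.5 = 23.0000; (r_i+r_j)·cross = 31·23.0000 = 713.0000
edge 2: (18,8)→(20,36.5)  cross = 18·36.5 − 20·8 = 497.0000; (r_i+r_j)·cross = 38·497.0000 = 18886.0000
edge 3: (20,36.5)→(15,38.5)  cross = 20·38.5 − 15·36.5 = 222.5000; (r_i+r_j)·cross = 35·222.5000 = 7787.5000
edge 4: (15,38.5)→(7.5,38.5)  cross = 15·38.5 − 7.5·38.5 = 288.7500; (r_i+r_j)·cross = 22.5·288.7500 = 6496.8750
edge 5: (7.5,38.5)→(3,31.5)  cross = 7.5·31.5 − 3·38.5 = 120.7500; (r_i+r_j)·cross = 10.5·120.7500 = 1267.8750
edge 6: (3,31.5)→(2,3.5)  cross = 3·3.5 − 2·31.5 = -52.5000; (r_i+r_j)·cross = 5·-52.5000 = -262.5000
Σcross = 1063.0000 → A = |Σcross|/2 = 531.5000 mm²
Σ(r_i+r_j)·cross = 34341.2500 → first moment M = |Σ|/6 = 5723.5417
R_c = M/A = 5723.5417/531.5000 = 10.7687 mm
θ = 105° = 1.832596 rad
V = θ·R_c·A = 1.832596·10.7687·531.5000 = 10488.938 mm³

Volume = 10488.938 mm³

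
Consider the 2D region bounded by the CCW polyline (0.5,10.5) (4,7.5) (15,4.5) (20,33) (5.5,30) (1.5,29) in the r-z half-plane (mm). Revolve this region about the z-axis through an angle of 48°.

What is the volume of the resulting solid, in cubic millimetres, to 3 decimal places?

Volume = 3306.788 mm³

Profile (r,z), 6 vertices: (0.5,10.5) (4,7.5) (15,4.5) (20,33) (5.5,30) (1.5,29)
edge 0: (0.5,10.5)→(4,7.5)  cross = 0.5·7.5 − 4·10.5 = -38.2500; (r_i+r_j)·cross = 4.5·-38.2500 = -172.1250
edge 1: (4,7.5)→(15,4.5)  cross = 4·4.5 − 15·7.5 = -94.5000; (r_i+r_j)·cross = 19·-94.5000 = -1795.5000
edge 2: (15,4.5)→(20,33)  cross = 15·33 − 20·4.5 = 405.0000; (r_i+r_j)·cross = 35·405.0000 = 14175.0000
edge 3: (20,33)→(5.5,30)  cross = 20·30 − 5.5·33 = 418.5000; (r_i+r_j)·cross = 25.5·418.5000 = 10671.7500
edge 4: (5.5,30)→(1.5,29)  cross = 5.5·29 − 1.5·30 = 114.5000; (r_i+r_j)·cross = 7·114.5000 = 801.5000
edge 5: (1.5,29)→(0.5,10.5)  cross = 1.5·10.5 − 0.5·29 = 1.2500; (r_i+r_j)·cross = 2·1.2500 = 2.5000
Σcross = 806.5000 → A = |Σcross|/2 = 403.2500 mm²
Σ(r_i+r_j)·cross = 23683.1250 → first moment M = |Σ|/6 = 3947.1875
R_c = M/A = 3947.1875/403.2500 = 9.7884 mm
θ = 48° = 0.837758 rad
V = θ·R_c·A = 0.837758·9.7884·403.2500 = 3306.788 mm³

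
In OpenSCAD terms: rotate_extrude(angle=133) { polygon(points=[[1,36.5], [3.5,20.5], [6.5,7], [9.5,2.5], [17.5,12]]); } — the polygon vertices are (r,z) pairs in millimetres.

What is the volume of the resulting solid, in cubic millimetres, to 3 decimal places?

Volume = 4301.153 mm³

Profile (r,z), 5 vertices: (1,36.5) (3.5,20.5) (6.5,7) (9.5,2.5) (17.5,12)
edge 0: (1,36.5)→(3.5,20.5)  cross = 1·20.5 − 3.5·36.5 = -107.2500; (r_i+r_j)·cross = 4.5·-107.2500 = -482.6250
edge 1: (3.5,20.5)→(6.5,7)  cross = 3.5·7 − 6.5·20.5 = -108.7500; (r_i+r_j)·cross = 10·-108.7500 = -1087.5000
edge 2: (6.5,7)→(9.5,2.5)  cross = 6.5·2.5 − 9.5·7 = -50.2500; (r_i+r_j)·cross = 16·-50.2500 = -804.0000
edge 3: (9.5,2.5)→(17.5,12)  cross = 9.5·12 − 17.5·2.5 = 70.2500; (r_i+r_j)·cross = 27·70.2500 = 1896.7500
edge 4: (17.5,12)→(1,36.5)  cross = 17.5·36.5 − 1·12 = 626.7500; (r_i+r_j)·cross = 18.5·626.7500 = 11594.8750
Σcross = 430.7500 → A = |Σcross|/2 = 215.3750 mm²
Σ(r_i+r_j)·cross = 11117.5000 → first moment M = |Σ|/6 = 1852.9167
R_c = M/A = 1852.9167/215.3750 = 8.6032 mm
θ = 133° = 2.321288 rad
V = θ·R_c·A = 2.321288·8.6032·215.3750 = 4301.153 mm³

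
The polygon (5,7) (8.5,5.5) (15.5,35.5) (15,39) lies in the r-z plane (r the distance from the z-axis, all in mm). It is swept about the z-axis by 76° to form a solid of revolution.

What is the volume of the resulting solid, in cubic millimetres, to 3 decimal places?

Profile (r,z), 4 vertices: (5,7) (8.5,5.5) (15.5,35.5) (15,39)
edge 0: (5,7)→(8.5,5.5)  cross = 5·5.5 − 8.5·7 = -32.0000; (r_i+r_j)·cross = 13.5·-32.0000 = -432.0000
edge 1: (8.5,5.5)→(15.5,35.5)  cross = 8.5·35.5 − 15.5·5.5 = 216.5000; (r_i+r_j)·cross = 24·216.5000 = 5196.0000
edge 2: (15.5,35.5)→(15,39)  cross = 15.5·39 − 15·35.5 = 72.0000; (r_i+r_j)·cross = 30.5·72.0000 = 2196.0000
edge 3: (15,39)→(5,7)  cross = 15·7 − 5·39 = -90.0000; (r_i+r_j)·cross = 20·-90.0000 = -1800.0000
Σcross = 166.5000 → A = |Σcross|/2 = 83.2500 mm²
Σ(r_i+r_j)·cross = 5160.0000 → first moment M = |Σ|/6 = 860.0000
R_c = M/A = 860.0000/83.2500 = 10.3303 mm
θ = 76° = 1.326450 rad
V = θ·R_c·A = 1.326450·10.3303·83.2500 = 1140.747 mm³

Volume = 1140.747 mm³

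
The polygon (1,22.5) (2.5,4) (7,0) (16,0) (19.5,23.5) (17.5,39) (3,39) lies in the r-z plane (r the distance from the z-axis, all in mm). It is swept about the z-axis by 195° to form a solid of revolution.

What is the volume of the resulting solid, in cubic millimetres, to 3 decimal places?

Volume = 21287.154 mm³

Profile (r,z), 7 vertices: (1,22.5) (2.5,4) (7,0) (16,0) (19.5,23.5) (17.5,39) (3,39)
edge 0: (1,22.5)→(2.5,4)  cross = 1·4 − 2.5·22.5 = -52.2500; (r_i+r_j)·cross = 3.5·-52.2500 = -182.8750
edge 1: (2.5,4)→(7,0)  cross = 2.5·0 − 7·4 = -28.0000; (r_i+r_j)·cross = 9.5·-28.0000 = -266.0000
edge 2: (7,0)→(16,0)  cross = 7·0 − 16·0 = 0.0000; (r_i+r_j)·cross = 23·0.0000 = 0.0000
edge 3: (16,0)→(19.5,23.5)  cross = 16·23.5 − 19.5·0 = 376.0000; (r_i+r_j)·cross = 35.5·376.0000 = 13348.0000
edge 4: (19.5,23.5)→(17.5,39)  cross = 19.5·39 − 17.5·23.5 = 349.2500; (r_i+r_j)·cross = 37·349.2500 = 12922.2500
edge 5: (17.5,39)→(3,39)  cross = 17.5·39 − 3·39 = 565.5000; (r_i+r_j)·cross = 20.5·565.5000 = 11592.7500
edge 6: (3,39)→(1,22.5)  cross = 3·22.5 − 1·39 = 28.5000; (r_i+r_j)·cross = 4·28.5000 = 114.0000
Σcross = 1239.0000 → A = |Σcross|/2 = 619.5000 mm²
Σ(r_i+r_j)·cross = 37528.1250 → first moment M = |Σ|/6 = 6254.6875
R_c = M/A = 6254.6875/619.5000 = 10.0963 mm
θ = 195° = 3.403392 rad
V = θ·R_c·A = 3.403392·10.0963·619.5000 = 21287.154 mm³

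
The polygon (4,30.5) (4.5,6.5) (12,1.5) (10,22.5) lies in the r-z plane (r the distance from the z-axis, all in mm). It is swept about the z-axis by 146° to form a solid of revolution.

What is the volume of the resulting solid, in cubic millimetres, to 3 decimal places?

Volume = 2759.998 mm³

Profile (r,z), 4 vertices: (4,30.5) (4.5,6.5) (12,1.5) (10,22.5)
edge 0: (4,30.5)→(4.5,6.5)  cross = 4·6.5 − 4.5·30.5 = -111.2500; (r_i+r_j)·cross = 8.5·-111.2500 = -945.6250
edge 1: (4.5,6.5)→(12,1.5)  cross = 4.5·1.5 − 12·6.5 = -71.2500; (r_i+r_j)·cross = 16.5·-71.2500 = -1175.6250
edge 2: (12,1.5)→(10,22.5)  cross = 12·22.5 − 10·1.5 = 255.0000; (r_i+r_j)·cross = 22·255.0000 = 5610.0000
edge 3: (10,22.5)→(4,30.5)  cross = 10·30.5 − 4·22.5 = 215.0000; (r_i+r_j)·cross = 14·215.0000 = 3010.0000
Σcross = 287.5000 → A = |Σcross|/2 = 143.7500 mm²
Σ(r_i+r_j)·cross = 6498.7500 → first moment M = |Σ|/6 = 1083.1250
R_c = M/A = 1083.1250/143.7500 = 7.5348 mm
θ = 146° = 2.548181 rad
V = θ·R_c·A = 2.548181·7.5348·143.7500 = 2759.998 mm³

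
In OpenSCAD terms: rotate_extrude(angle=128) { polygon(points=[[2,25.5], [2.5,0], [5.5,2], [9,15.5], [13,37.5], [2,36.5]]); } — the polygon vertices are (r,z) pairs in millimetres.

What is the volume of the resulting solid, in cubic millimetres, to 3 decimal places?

Volume = 3583.650 mm³

Profile (r,z), 6 vertices: (2,25.5) (2.5,0) (5.5,2) (9,15.5) (13,37.5) (2,36.5)
edge 0: (2,25.5)→(2.5,0)  cross = 2·0 − 2.5·25.5 = -63.7500; (r_i+r_j)·cross = 4.5·-63.7500 = -286.8750
edge 1: (2.5,0)→(5.5,2)  cross = 2.5·2 − 5.5·0 = 5.0000; (r_i+r_j)·cross = 8·5.0000 = 40.0000
edge 2: (5.5,2)→(9,15.5)  cross = 5.5·15.5 − 9·2 = 67.2500; (r_i+r_j)·cross = 14.5·67.2500 = 975.1250
edge 3: (9,15.5)→(13,37.5)  cross = 9·37.5 − 13·15.5 = 136.0000; (r_i+r_j)·cross = 22·136.0000 = 2992.0000
edge 4: (13,37.5)→(2,36.5)  cross = 13·36.5 − 2·37.5 = 399.5000; (r_i+r_j)·cross = 15·399.5000 = 5992.5000
edge 5: (2,36.5)→(2,25.5)  cross = 2·25.5 − 2·36.5 = -22.0000; (r_i+r_j)·cross = 4·-22.0000 = -88.0000
Σcross = 522.0000 → A = |Σcross|/2 = 261.0000 mm²
Σ(r_i+r_j)·cross = 9624.7500 → first moment M = |Σ|/6 = 1604.1250
R_c = M/A = 1604.1250/261.0000 = 6.1461 mm
θ = 128° = 2.234021 rad
V = θ·R_c·A = 2.234021·6.1461·261.0000 = 3583.650 mm³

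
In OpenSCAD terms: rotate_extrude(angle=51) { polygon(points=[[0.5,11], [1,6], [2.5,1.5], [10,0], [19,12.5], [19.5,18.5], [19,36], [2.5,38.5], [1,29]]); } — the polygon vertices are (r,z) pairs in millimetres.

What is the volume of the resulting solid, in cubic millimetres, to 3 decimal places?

Profile (r,z), 9 vertices: (0.5,11) (1,6) (2.5,1.5) (10,0) (19,12.5) (19.5,18.5) (19,36) (2.5,38.5) (1,29)
edge 0: (0.5,11)→(1,6)  cross = 0.5·6 − 1·11 = -8.0000; (r_i+r_j)·cross = 1.5·-8.0000 = -12.0000
edge 1: (1,6)→(2.5,1.5)  cross = 1·1.5 − 2.5·6 = -13.5000; (r_i+r_j)·cross = 3.5·-13.5000 = -47.2500
edge 2: (2.5,1.5)→(10,0)  cross = 2.5·0 − 10·1.5 = -15.0000; (r_i+r_j)·cross = 12.5·-15.0000 = -187.5000
edge 3: (10,0)→(19,12.5)  cross = 10·12.5 − 19·0 = 125.0000; (r_i+r_j)·cross = 29·125.0000 = 3625.0000
edge 4: (19,12.5)→(19.5,18.5)  cross = 19·18.5 − 19.5·12.5 = 107.7500; (r_i+r_j)·cross = 38.5·107.7500 = 4148.3750
edge 5: (19.5,18.5)→(19,36)  cross = 19.5·36 − 19·18.5 = 350.5000; (r_i+r_j)·cross = 38.5·350.5000 = 13494.2500
edge 6: (19,36)→(2.5,38.5)  cross = 19·38.5 − 2.5·36 = 641.5000; (r_i+r_j)·cross = 21.5·641.5000 = 13792.2500
edge 7: (2.5,38.5)→(1,29)  cross = 2.5·29 − 1·38.5 = 34.0000; (r_i+r_j)·cross = 3.5·34.0000 = 119.0000
edge 8: (1,29)→(0.5,11)  cross = 1·11 − 0.5·29 = -3.5000; (r_i+r_j)·cross = 1.5·-3.5000 = -5.2500
Σcross = 1218.7500 → A = |Σcross|/2 = 609.3750 mm²
Σ(r_i+r_j)·cross = 34926.8750 → first moment M = |Σ|/6 = 5821.1458
R_c = M/A = 5821.1458/609.3750 = 9.5526 mm
θ = 51° = 0.890118 rad
V = θ·R_c·A = 0.890118·9.5526·609.3750 = 5181.506 mm³

Volume = 5181.506 mm³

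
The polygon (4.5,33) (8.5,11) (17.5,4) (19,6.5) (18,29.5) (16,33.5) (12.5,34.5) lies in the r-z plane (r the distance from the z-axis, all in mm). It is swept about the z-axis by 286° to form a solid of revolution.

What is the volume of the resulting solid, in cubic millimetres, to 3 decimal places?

Volume = 19374.433 mm³

Profile (r,z), 7 vertices: (4.5,33) (8.5,11) (17.5,4) (19,6.5) (18,29.5) (16,33.5) (12.5,34.5)
edge 0: (4.5,33)→(8.5,11)  cross = 4.5·11 − 8.5·33 = -231.0000; (r_i+r_j)·cross = 13·-231.0000 = -3003.0000
edge 1: (8.5,11)→(17.5,4)  cross = 8.5·4 − 17.5·11 = -158.5000; (r_i+r_j)·cross = 26·-158.5000 = -4121.0000
edge 2: (17.5,4)→(19,6.5)  cross = 17.5·6.5 − 19·4 = 37.7500; (r_i+r_j)·cross = 36.5·37.7500 = 1377.8750
edge 3: (19,6.5)→(18,29.5)  cross = 19·29.5 − 18·6.5 = 443.5000; (r_i+r_j)·cross = 37·443.5000 = 16409.5000
edge 4: (18,29.5)→(16,33.5)  cross = 18·33.5 − 16·29.5 = 131.0000; (r_i+r_j)·cross = 34·131.0000 = 4454.0000
edge 5: (16,33.5)→(12.5,34.5)  cross = 16·34.5 − 12.5·33.5 = 133.2500; (r_i+r_j)·cross = 28.5·133.2500 = 3797.6250
edge 6: (12.5,34.5)→(4.5,33)  cross = 12.5·33 − 4.5·34.5 = 257.2500; (r_i+r_j)·cross = 17·257.2500 = 4373.2500
Σcross = 613.2500 → A = |Σcross|/2 = 306.6250 mm²
Σ(r_i+r_j)·cross = 23288.2500 → first moment M = |Σ|/6 = 3881.3750
R_c = M/A = 3881.3750/306.6250 = 12.6584 mm
θ = 286° = 4.991642 rad
V = θ·R_c·A = 4.991642·12.6584·306.6250 = 19374.433 mm³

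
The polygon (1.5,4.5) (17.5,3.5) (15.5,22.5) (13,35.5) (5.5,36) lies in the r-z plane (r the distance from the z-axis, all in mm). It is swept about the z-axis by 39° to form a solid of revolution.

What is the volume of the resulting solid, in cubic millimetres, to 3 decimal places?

Volume = 2495.140 mm³

Profile (r,z), 5 vertices: (1.5,4.5) (17.5,3.5) (15.5,22.5) (13,35.5) (5.5,36)
edge 0: (1.5,4.5)→(17.5,3.5)  cross = 1.5·3.5 − 17.5·4.5 = -73.5000; (r_i+r_j)·cross = 19·-73.5000 = -1396.5000
edge 1: (17.5,3.5)→(15.5,22.5)  cross = 17.5·22.5 − 15.5·3.5 = 339.5000; (r_i+r_j)·cross = 33·339.5000 = 11203.5000
edge 2: (15.5,22.5)→(13,35.5)  cross = 15.5·35.5 − 13·22.5 = 257.7500; (r_i+r_j)·cross = 28.5·257.7500 = 7345.8750
edge 3: (13,35.5)→(5.5,36)  cross = 13·36 − 5.5·35.5 = 272.7500; (r_i+r_j)·cross = 18.5·272.7500 = 5045.8750
edge 4: (5.5,36)→(1.5,4.5)  cross = 5.5·4.5 − 1.5·36 = -29.2500; (r_i+r_j)·cross = 7·-29.2500 = -204.7500
Σcross = 767.2500 → A = |Σcross|/2 = 383.6250 mm²
Σ(r_i+r_j)·cross = 21994.0000 → first moment M = |Σ|/6 = 3665.6667
R_c = M/A = 3665.6667/383.6250 = 9.5553 mm
θ = 39° = 0.680678 rad
V = θ·R_c·A = 0.680678·9.5553·383.6250 = 2495.140 mm³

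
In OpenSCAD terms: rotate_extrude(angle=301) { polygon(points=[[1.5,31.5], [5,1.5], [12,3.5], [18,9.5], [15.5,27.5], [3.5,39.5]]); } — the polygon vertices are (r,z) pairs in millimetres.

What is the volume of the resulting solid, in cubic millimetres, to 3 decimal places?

Volume = 19456.119 mm³

Profile (r,z), 6 vertices: (1.5,31.5) (5,1.5) (12,3.5) (18,9.5) (15.5,27.5) (3.5,39.5)
edge 0: (1.5,31.5)→(5,1.5)  cross = 1.5·1.5 − 5·31.5 = -155.2500; (r_i+r_j)·cross = 6.5·-155.2500 = -1009.1250
edge 1: (5,1.5)→(12,3.5)  cross = 5·3.5 − 12·1.5 = -0.5000; (r_i+r_j)·cross = 17·-0.5000 = -8.5000
edge 2: (12,3.5)→(18,9.5)  cross = 12·9.5 − 18·3.5 = 51.0000; (r_i+r_j)·cross = 30·51.0000 = 1530.0000
edge 3: (18,9.5)→(15.5,27.5)  cross = 18·27.5 − 15.5·9.5 = 347.7500; (r_i+r_j)·cross = 33.5·347.7500 = 11649.6250
edge 4: (15.5,27.5)→(3.5,39.5)  cross = 15.5·39.5 − 3.5·27.5 = 516.0000; (r_i+r_j)·cross = 19·516.0000 = 9804.0000
edge 5: (3.5,39.5)→(1.5,31.5)  cross = 3.5·31.5 − 1.5·39.5 = 51.0000; (r_i+r_j)·cross = 5·51.0000 = 255.0000
Σcross = 810.0000 → A = |Σcross|/2 = 405.0000 mm²
Σ(r_i+r_j)·cross = 22221.0000 → first moment M = |Σ|/6 = 3703.5000
R_c = M/A = 3703.5000/405.0000 = 9.1444 mm
θ = 301° = 5.253441 rad
V = θ·R_c·A = 5.253441·9.1444·405.0000 = 19456.119 mm³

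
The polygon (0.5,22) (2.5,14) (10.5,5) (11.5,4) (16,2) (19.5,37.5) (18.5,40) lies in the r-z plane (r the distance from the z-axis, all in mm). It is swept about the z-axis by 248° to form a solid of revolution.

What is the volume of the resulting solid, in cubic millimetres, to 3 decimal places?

Volume = 19611.334 mm³

Profile (r,z), 7 vertices: (0.5,22) (2.5,14) (10.5,5) (11.5,4) (16,2) (19.5,37.5) (18.5,40)
edge 0: (0.5,22)→(2.5,14)  cross = 0.5·14 − 2.5·22 = -48.0000; (r_i+r_j)·cross = 3·-48.0000 = -144.0000
edge 1: (2.5,14)→(10.5,5)  cross = 2.5·5 − 10.5·14 = -134.5000; (r_i+r_j)·cross = 13·-134.5000 = -1748.5000
edge 2: (10.5,5)→(11.5,4)  cross = 10.5·4 − 11.5·5 = -15.5000; (r_i+r_j)·cross = 22·-15.5000 = -341.0000
edge 3: (11.5,4)→(16,2)  cross = 11.5·2 − 16·4 = -41.0000; (r_i+r_j)·cross = 27.5·-41.0000 = -1127.5000
edge 4: (16,2)→(19.5,37.5)  cross = 16·37.5 − 19.5·2 = 561.0000; (r_i+r_j)·cross = 35.5·561.0000 = 19915.5000
edge 5: (19.5,37.5)→(18.5,40)  cross = 19.5·40 − 18.5·37.5 = 86.2500; (r_i+r_j)·cross = 38·86.2500 = 3277.5000
edge 6: (18.5,40)→(0.5,22)  cross = 18.5·22 − 0.5·40 = 387.0000; (r_i+r_j)·cross = 19·387.0000 = 7353.0000
Σcross = 795.2500 → A = |Σcross|/2 = 397.6250 mm²
Σ(r_i+r_j)·cross = 27185.0000 → first moment M = |Σ|/6 = 4530.8333
R_c = M/A = 4530.8333/397.6250 = 11.3947 mm
θ = 248° = 4.328417 rad
V = θ·R_c·A = 4.328417·11.3947·397.6250 = 19611.334 mm³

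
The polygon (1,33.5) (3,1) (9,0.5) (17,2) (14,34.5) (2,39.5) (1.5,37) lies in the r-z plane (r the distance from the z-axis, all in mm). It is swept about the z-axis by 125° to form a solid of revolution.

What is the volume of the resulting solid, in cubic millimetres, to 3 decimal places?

Profile (r,z), 7 vertices: (1,33.5) (3,1) (9,0.5) (17,2) (14,34.5) (2,39.5) (1.5,37)
edge 0: (1,33.5)→(3,1)  cross = 1·1 − 3·33.5 = -99.5000; (r_i+r_j)·cross = 4·-99.5000 = -398.0000
edge 1: (3,1)→(9,0.5)  cross = 3·0.5 − 9·1 = -7.5000; (r_i+r_j)·cross = 12·-7.5000 = -90.0000
edge 2: (9,0.5)→(17,2)  cross = 9·2 − 17·0.5 = 9.5000; (r_i+r_j)·cross = 26·9.5000 = 247.0000
edge 3: (17,2)→(14,34.5)  cross = 17·34.5 − 14·2 = 558.5000; (r_i+r_j)·cross = 31·558.5000 = 17313.5000
edge 4: (14,34.5)→(2,39.5)  cross = 14·39.5 − 2·34.5 = 484.0000; (r_i+r_j)·cross = 16·484.0000 = 7744.0000
edge 5: (2,39.5)→(1.5,37)  cross = 2·37 − 1.5·39.5 = 14.7500; (r_i+r_j)·cross = 3.5·14.7500 = 51.6250
edge 6: (1.5,37)→(1,33.5)  cross = 1.5·33.5 − 1·37 = 13.2500; (r_i+r_j)·cross = 2.5·13.2500 = 33.1250
Σcross = 973.0000 → A = |Σcross|/2 = 486.5000 mm²
Σ(r_i+r_j)·cross = 24901.2500 → first moment M = |Σ|/6 = 4150.2083
R_c = M/A = 4150.2083/486.5000 = 8.5307 mm
θ = 125° = 2.181662 rad
V = θ·R_c·A = 2.181662·8.5307·486.5000 = 9054.350 mm³

Volume = 9054.350 mm³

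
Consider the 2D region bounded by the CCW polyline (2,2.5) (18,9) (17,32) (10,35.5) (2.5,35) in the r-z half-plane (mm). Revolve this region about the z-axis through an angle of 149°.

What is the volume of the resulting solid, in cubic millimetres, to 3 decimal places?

Profile (r,z), 5 vertices: (2,2.5) (18,9) (17,32) (10,35.5) (2.5,35)
edge 0: (2,2.5)→(18,9)  cross = 2·9 − 18·2.5 = -27.0000; (r_i+r_j)·cross = 20·-27.0000 = -540.0000
edge 1: (18,9)→(17,32)  cross = 18·32 − 17·9 = 423.0000; (r_i+r_j)·cross = 35·423.0000 = 14805.0000
edge 2: (17,32)→(10,35.5)  cross = 17·35.5 − 10·32 = 283.5000; (r_i+r_j)·cross = 27·283.5000 = 7654.5000
edge 3: (10,35.5)→(2.5,35)  cross = 10·35 − 2.5·35.5 = 261.2500; (r_i+r_j)·cross = 12.5·261.2500 = 3265.6250
edge 4: (2.5,35)→(2,2.5)  cross = 2.5·2.5 − 2·35 = -63.7500; (r_i+r_j)·cross = 4.5·-63.7500 = -286.8750
Σcross = 877.0000 → A = |Σcross|/2 = 438.5000 mm²
Σ(r_i+r_j)·cross = 24898.2500 → first moment M = |Σ|/6 = 4149.7083
R_c = M/A = 4149.7083/438.5000 = 9.4634 mm
θ = 149° = 2.600541 rad
V = θ·R_c·A = 2.600541·9.4634·438.5000 = 10791.485 mm³

Volume = 10791.485 mm³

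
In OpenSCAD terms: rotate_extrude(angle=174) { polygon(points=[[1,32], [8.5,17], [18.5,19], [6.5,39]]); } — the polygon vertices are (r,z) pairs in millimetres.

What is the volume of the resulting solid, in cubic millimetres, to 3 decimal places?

Volume = 4891.390 mm³

Profile (r,z), 4 vertices: (1,32) (8.5,17) (18.5,19) (6.5,39)
edge 0: (1,32)→(8.5,17)  cross = 1·17 − 8.5·32 = -255.0000; (r_i+r_j)·cross = 9.5·-255.0000 = -2422.5000
edge 1: (8.5,17)→(18.5,19)  cross = 8.5·19 − 18.5·17 = -153.0000; (r_i+r_j)·cross = 27·-153.0000 = -4131.0000
edge 2: (18.5,19)→(6.5,39)  cross = 18.5·39 − 6.5·19 = 598.0000; (r_i+r_j)·cross = 25·598.0000 = 14950.0000
edge 3: (6.5,39)→(1,32)  cross = 6.5·32 − 1·39 = 169.0000; (r_i+r_j)·cross = 7.5·169.0000 = 1267.5000
Σcross = 359.0000 → A = |Σcross|/2 = 179.5000 mm²
Σ(r_i+r_j)·cross = 9664.0000 → first moment M = |Σ|/6 = 1610.6667
R_c = M/A = 1610.6667/179.5000 = 8.9731 mm
θ = 174° = 3.036873 rad
V = θ·R_c·A = 3.036873·8.9731·179.5000 = 4891.390 mm³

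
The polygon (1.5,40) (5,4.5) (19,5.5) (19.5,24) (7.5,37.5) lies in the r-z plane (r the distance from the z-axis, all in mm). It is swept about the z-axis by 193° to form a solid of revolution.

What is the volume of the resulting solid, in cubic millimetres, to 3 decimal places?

Profile (r,z), 5 vertices: (1.5,40) (5,4.5) (19,5.5) (19.5,24) (7.5,37.5)
edge 0: (1.5,40)→(5,4.5)  cross = 1.5·4.5 − 5·40 = -193.2500; (r_i+r_j)·cross = 6.5·-193.2500 = -1256.1250
edge 1: (5,4.5)→(19,5.5)  cross = 5·5.5 − 19·4.5 = -58.0000; (r_i+r_j)·cross = 24·-58.0000 = -1392.0000
edge 2: (19,5.5)→(19.5,24)  cross = 19·24 − 19.5·5.5 = 348.7500; (r_i+r_j)·cross = 38.5·348.7500 = 13426.8750
edge 3: (19.5,24)→(7.5,37.5)  cross = 19.5·37.5 − 7.5·24 = 551.2500; (r_i+r_j)·cross = 27·551.2500 = 14883.7500
edge 4: (7.5,37.5)→(1.5,40)  cross = 7.5·40 − 1.5·37.5 = 243.7500; (r_i+r_j)·cross = 9·243.7500 = 2193.7500
Σcross = 892.5000 → A = |Σcross|/2 = 446.2500 mm²
Σ(r_i+r_j)·cross = 27856.2500 → first moment M = |Σ|/6 = 4642.7083
R_c = M/A = 4642.7083/446.2500 = 10.4038 mm
θ = 193° = 3.368485 rad
V = θ·R_c·A = 3.368485·10.4038·446.2500 = 15638.895 mm³

Volume = 15638.895 mm³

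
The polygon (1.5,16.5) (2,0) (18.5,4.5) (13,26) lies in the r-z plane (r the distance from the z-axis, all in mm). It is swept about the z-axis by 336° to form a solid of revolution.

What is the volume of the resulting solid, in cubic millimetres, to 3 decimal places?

Profile (r,z), 4 vertices: (1.5,16.5) (2,0) (18.5,4.5) (13,26)
edge 0: (1.5,16.5)→(2,0)  cross = 1.5·0 − 2·16.5 = -33.0000; (r_i+r_j)·cross = 3.5·-33.0000 = -115.5000
edge 1: (2,0)→(18.5,4.5)  cross = 2·4.5 − 18.5·0 = 9.0000; (r_i+r_j)·cross = 20.5·9.0000 = 184.5000
edge 2: (18.5,4.5)→(13,26)  cross = 18.5·26 − 13·4.5 = 422.5000; (r_i+r_j)·cross = 31.5·422.5000 = 13308.7500
edge 3: (13,26)→(1.5,16.5)  cross = 13·16.5 − 1.5·26 = 175.5000; (r_i+r_j)·cross = 14.5·175.5000 = 2544.7500
Σcross = 574.0000 → A = |Σcross|/2 = 287.0000 mm²
Σ(r_i+r_j)·cross = 15922.5000 → first moment M = |Σ|/6 = 2653.7500
R_c = M/A = 2653.7500/287.0000 = 9.2465 mm
θ = 336° = 5.864306 rad
V = θ·R_c·A = 5.864306·9.2465·287.0000 = 15562.403 mm³

Volume = 15562.403 mm³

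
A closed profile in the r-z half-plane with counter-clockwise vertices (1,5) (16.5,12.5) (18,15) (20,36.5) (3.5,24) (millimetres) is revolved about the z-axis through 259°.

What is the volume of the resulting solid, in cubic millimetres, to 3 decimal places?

Volume = 16097.060 mm³

Profile (r,z), 5 vertices: (1,5) (16.5,12.5) (18,15) (20,36.5) (3.5,24)
edge 0: (1,5)→(16.5,12.5)  cross = 1·12.5 − 16.5·5 = -70.0000; (r_i+r_j)·cross = 17.5·-70.0000 = -1225.0000
edge 1: (16.5,12.5)→(18,15)  cross = 16.5·15 − 18·12.5 = 22.5000; (r_i+r_j)·cross = 34.5·22.5000 = 776.2500
edge 2: (18,15)→(20,36.5)  cross = 18·36.5 − 20·15 = 357.0000; (r_i+r_j)·cross = 38·357.0000 = 13566.0000
edge 3: (20,36.5)→(3.5,24)  cross = 20·24 − 3.5·36.5 = 352.2500; (r_i+r_j)·cross = 23.5·352.2500 = 8277.8750
edge 4: (3.5,24)→(1,5)  cross = 3.5·5 − 1·24 = -6.5000; (r_i+r_j)·cross = 4.5·-6.5000 = -29.2500
Σcross = 655.2500 → A = |Σcross|/2 = 327.6250 mm²
Σ(r_i+r_j)·cross = 21365.8750 → first moment M = |Σ|/6 = 3560.9792
R_c = M/A = 3560.9792/327.6250 = 10.8691 mm
θ = 259° = 4.520403 rad
V = θ·R_c·A = 4.520403·10.8691·327.6250 = 16097.060 mm³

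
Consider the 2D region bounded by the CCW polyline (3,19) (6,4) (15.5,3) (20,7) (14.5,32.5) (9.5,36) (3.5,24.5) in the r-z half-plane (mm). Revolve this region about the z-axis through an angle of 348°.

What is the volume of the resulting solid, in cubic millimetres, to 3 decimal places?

Volume = 25551.489 mm³

Profile (r,z), 7 vertices: (3,19) (6,4) (15.5,3) (20,7) (14.5,32.5) (9.5,36) (3.5,24.5)
edge 0: (3,19)→(6,4)  cross = 3·4 − 6·19 = -102.0000; (r_i+r_j)·cross = 9·-102.0000 = -918.0000
edge 1: (6,4)→(15.5,3)  cross = 6·3 − 15.5·4 = -44.0000; (r_i+r_j)·cross = 21.5·-44.0000 = -946.0000
edge 2: (15.5,3)→(20,7)  cross = 15.5·7 − 20·3 = 48.5000; (r_i+r_j)·cross = 35.5·48.5000 = 1721.7500
edge 3: (20,7)→(14.5,32.5)  cross = 20·32.5 − 14.5·7 = 548.5000; (r_i+r_j)·cross = 34.5·548.5000 = 18923.2500
edge 4: (14.5,32.5)→(9.5,36)  cross = 14.5·36 − 9.5·32.5 = 213.2500; (r_i+r_j)·cross = 24·213.2500 = 5118.0000
edge 5: (9.5,36)→(3.5,24.5)  cross = 9.5·24.5 − 3.5·36 = 106.7500; (r_i+r_j)·cross = 13·106.7500 = 1387.7500
edge 6: (3.5,24.5)→(3,19)  cross = 3.5·19 − 3·24.5 = -7.0000; (r_i+r_j)·cross = 6.5·-7.0000 = -45.5000
Σcross = 764.0000 → A = |Σcross|/2 = 382.0000 mm²
Σ(r_i+r_j)·cross = 25241.2500 → first moment M = |Σ|/6 = 4206.8750
R_c = M/A = 4206.8750/382.0000 = 11.0128 mm
θ = 348° = 6.073746 rad
V = θ·R_c·A = 6.073746·11.0128·382.0000 = 25551.489 mm³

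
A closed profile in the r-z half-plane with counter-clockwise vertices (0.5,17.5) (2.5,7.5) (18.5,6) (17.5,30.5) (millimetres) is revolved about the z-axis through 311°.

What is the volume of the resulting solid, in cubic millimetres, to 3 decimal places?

Volume = 17235.853 mm³

Profile (r,z), 4 vertices: (0.5,17.5) (2.5,7.5) (18.5,6) (17.5,30.5)
edge 0: (0.5,17.5)→(2.5,7.5)  cross = 0.5·7.5 − 2.5·17.5 = -40.0000; (r_i+r_j)·cross = 3·-40.0000 = -120.0000
edge 1: (2.5,7.5)→(18.5,6)  cross = 2.5·6 − 18.5·7.5 = -123.7500; (r_i+r_j)·cross = 21·-123.7500 = -2598.7500
edge 2: (18.5,6)→(17.5,30.5)  cross = 18.5·30.5 − 17.5·6 = 459.2500; (r_i+r_j)·cross = 36·459.2500 = 16533.0000
edge 3: (17.5,30.5)→(0.5,17.5)  cross = 17.5·17.5 − 0.5·30.5 = 291.0000; (r_i+r_j)·cross = 18·291.0000 = 5238.0000
Σcross = 586.5000 → A = |Σcross|/2 = 293.2500 mm²
Σ(r_i+r_j)·cross = 19052.2500 → first moment M = |Σ|/6 = 3175.3750
R_c = M/A = 3175.3750/293.2500 = 10.8282 mm
θ = 311° = 5.427974 rad
V = θ·R_c·A = 5.427974·10.8282·293.2500 = 17235.853 mm³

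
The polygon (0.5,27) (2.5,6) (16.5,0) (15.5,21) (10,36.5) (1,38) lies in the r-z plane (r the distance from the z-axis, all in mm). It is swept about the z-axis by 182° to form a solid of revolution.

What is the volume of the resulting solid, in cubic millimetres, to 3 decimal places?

Volume = 11581.318 mm³

Profile (r,z), 6 vertices: (0.5,27) (2.5,6) (16.5,0) (15.5,21) (10,36.5) (1,38)
edge 0: (0.5,27)→(2.5,6)  cross = 0.5·6 − 2.5·27 = -64.5000; (r_i+r_j)·cross = 3·-64.5000 = -193.5000
edge 1: (2.5,6)→(16.5,0)  cross = 2.5·0 − 16.5·6 = -99.0000; (r_i+r_j)·cross = 19·-99.0000 = -1881.0000
edge 2: (16.5,0)→(15.5,21)  cross = 16.5·21 − 15.5·0 = 346.5000; (r_i+r_j)·cross = 32·346.5000 = 11088.0000
edge 3: (15.5,21)→(10,36.5)  cross = 15.5·36.5 − 10·21 = 355.7500; (r_i+r_j)·cross = 25.5·355.7500 = 9071.6250
edge 4: (10,36.5)→(1,38)  cross = 10·38 − 1·36.5 = 343.5000; (r_i+r_j)·cross = 11·343.5000 = 3778.5000
edge 5: (1,38)→(0.5,27)  cross = 1·27 − 0.5·38 = 8.0000; (r_i+r_j)·cross = 1.5·8.0000 = 12.0000
Σcross = 890.2500 → A = |Σcross|/2 = 445.1250 mm²
Σ(r_i+r_j)·cross = 21875.6250 → first moment M = |Σ|/6 = 3645.9375
R_c = M/A = 3645.9375/445.1250 = 8.1908 mm
θ = 182° = 3.176499 rad
V = θ·R_c·A = 3.176499·8.1908·445.1250 = 11581.318 mm³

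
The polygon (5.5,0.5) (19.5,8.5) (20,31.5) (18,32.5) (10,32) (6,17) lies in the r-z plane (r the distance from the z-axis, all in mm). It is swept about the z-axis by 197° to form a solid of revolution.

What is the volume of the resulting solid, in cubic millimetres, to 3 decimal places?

Volume = 15622.554 mm³

Profile (r,z), 6 vertices: (5.5,0.5) (19.5,8.5) (20,31.5) (18,32.5) (10,32) (6,17)
edge 0: (5.5,0.5)→(19.5,8.5)  cross = 5.5·8.5 − 19.5·0.5 = 37.0000; (r_i+r_j)·cross = 25·37.0000 = 925.0000
edge 1: (19.5,8.5)→(20,31.5)  cross = 19.5·31.5 − 20·8.5 = 444.2500; (r_i+r_j)·cross = 39.5·444.2500 = 17547.8750
edge 2: (20,31.5)→(18,32.5)  cross = 20·32.5 − 18·31.5 = 83.0000; (r_i+r_j)·cross = 38·83.0000 = 3154.0000
edge 3: (18,32.5)→(10,32)  cross = 18·32 − 10·32.5 = 251.0000; (r_i+r_j)·cross = 28·251.0000 = 7028.0000
edge 4: (10,32)→(6,17)  cross = 10·17 − 6·32 = -22.0000; (r_i+r_j)·cross = 16·-22.0000 = -352.0000
edge 5: (6,17)→(5.5,0.5)  cross = 6·0.5 − 5.5·17 = -90.5000; (r_i+r_j)·cross = 11.5·-90.5000 = -1040.7500
Σcross = 702.7500 → A = |Σcross|/2 = 351.3750 mm²
Σ(r_i+r_j)·cross = 27262.1250 → first moment M = |Σ|/6 = 4543.6875
R_c = M/A = 4543.6875/351.3750 = 12.9312 mm
θ = 197° = 3.438299 rad
V = θ·R_c·A = 3.438299·12.9312·351.3750 = 15622.554 mm³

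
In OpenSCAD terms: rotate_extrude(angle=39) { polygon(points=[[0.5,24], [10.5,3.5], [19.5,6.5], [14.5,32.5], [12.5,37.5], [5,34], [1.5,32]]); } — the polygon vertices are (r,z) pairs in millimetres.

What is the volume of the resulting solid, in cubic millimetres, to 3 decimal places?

Volume = 2746.254 mm³

Profile (r,z), 7 vertices: (0.5,24) (10.5,3.5) (19.5,6.5) (14.5,32.5) (12.5,37.5) (5,34) (1.5,32)
edge 0: (0.5,24)→(10.5,3.5)  cross = 0.5·3.5 − 10.5·24 = -250.2500; (r_i+r_j)·cross = 11·-250.2500 = -2752.7500
edge 1: (10.5,3.5)→(19.5,6.5)  cross = 10.5·6.5 − 19.5·3.5 = 0.0000; (r_i+r_j)·cross = 30·0.0000 = 0.0000
edge 2: (19.5,6.5)→(14.5,32.5)  cross = 19.5·32.5 − 14.5·6.5 = 539.5000; (r_i+r_j)·cross = 34·539.5000 = 18343.0000
edge 3: (14.5,32.5)→(12.5,37.5)  cross = 14.5·37.5 − 12.5·32.5 = 137.5000; (r_i+r_j)·cross = 27·137.5000 = 3712.5000
edge 4: (12.5,37.5)→(5,34)  cross = 12.5·34 − 5·37.5 = 237.5000; (r_i+r_j)·cross = 17.5·237.5000 = 4156.2500
edge 5: (5,34)→(1.5,32)  cross = 5·32 − 1.5·34 = 109.0000; (r_i+r_j)·cross = 6.5·109.0000 = 708.5000
edge 6: (1.5,32)→(0.5,24)  cross = 1.5·24 − 0.5·32 = 20.0000; (r_i+r_j)·cross = 2·20.0000 = 40.0000
Σcross = 793.2500 → A = |Σcross|/2 = 396.6250 mm²
Σ(r_i+r_j)·cross = 24207.5000 → first moment M = |Σ|/6 = 4034.5833
R_c = M/A = 4034.5833/396.6250 = 10.1723 mm
θ = 39° = 0.680678 rad
V = θ·R_c·A = 0.680678·10.1723·396.6250 = 2746.254 mm³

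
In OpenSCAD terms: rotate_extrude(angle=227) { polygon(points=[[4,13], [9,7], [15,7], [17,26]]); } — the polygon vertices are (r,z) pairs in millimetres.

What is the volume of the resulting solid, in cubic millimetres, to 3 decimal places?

Volume = 5919.075 mm³

Profile (r,z), 4 vertices: (4,13) (9,7) (15,7) (17,26)
edge 0: (4,13)→(9,7)  cross = 4·7 − 9·13 = -89.0000; (r_i+r_j)·cross = 13·-89.0000 = -1157.0000
edge 1: (9,7)→(15,7)  cross = 9·7 − 15·7 = -42.0000; (r_i+r_j)·cross = 24·-42.0000 = -1008.0000
edge 2: (15,7)→(17,26)  cross = 15·26 − 17·7 = 271.0000; (r_i+r_j)·cross = 32·271.0000 = 8672.0000
edge 3: (17,26)→(4,13)  cross = 17·13 − 4·26 = 117.0000; (r_i+r_j)·cross = 21·117.0000 = 2457.0000
Σcross = 257.0000 → A = |Σcross|/2 = 128.5000 mm²
Σ(r_i+r_j)·cross = 8964.0000 → first moment M = |Σ|/6 = 1494.0000
R_c = M/A = 1494.0000/128.5000 = 11.6265 mm
θ = 227° = 3.961897 rad
V = θ·R_c·A = 3.961897·11.6265·128.5000 = 5919.075 mm³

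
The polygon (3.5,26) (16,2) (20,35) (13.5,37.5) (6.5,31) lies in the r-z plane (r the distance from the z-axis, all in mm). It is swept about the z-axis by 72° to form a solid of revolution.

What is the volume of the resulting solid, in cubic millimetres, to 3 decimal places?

Profile (r,z), 5 vertices: (3.5,26) (16,2) (20,35) (13.5,37.5) (6.5,31)
edge 0: (3.5,26)→(16,2)  cross = 3.5·2 − 16·26 = -409.0000; (r_i+r_j)·cross = 19.5·-409.0000 = -7975.5000
edge 1: (16,2)→(20,35)  cross = 16·35 − 20·2 = 520.0000; (r_i+r_j)·cross = 36·520.0000 = 18720.0000
edge 2: (20,35)→(13.5,37.5)  cross = 20·37.5 − 13.5·35 = 277.5000; (r_i+r_j)·cross = 33.5·277.5000 = 9296.2500
edge 3: (13.5,37.5)→(6.5,31)  cross = 13.5·31 − 6.5·37.5 = 174.7500; (r_i+r_j)·cross = 20·174.7500 = 3495.0000
edge 4: (6.5,31)→(3.5,26)  cross = 6.5·26 − 3.5·31 = 60.5000; (r_i+r_j)·cross = 10·60.5000 = 605.0000
Σcross = 623.7500 → A = |Σcross|/2 = 311.8750 mm²
Σ(r_i+r_j)·cross = 24140.7500 → first moment M = |Σ|/6 = 4023.4583
R_c = M/A = 4023.4583/311.8750 = 12.9009 mm
θ = 72° = 1.256637 rad
V = θ·R_c·A = 1.256637·12.9009·311.8750 = 5056.027 mm³

Volume = 5056.027 mm³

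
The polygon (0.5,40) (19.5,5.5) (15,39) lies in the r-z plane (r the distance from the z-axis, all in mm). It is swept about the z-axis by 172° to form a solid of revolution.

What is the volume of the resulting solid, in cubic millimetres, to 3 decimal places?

Profile (r,z), 3 vertices: (0.5,40) (19.5,5.5) (15,39)
edge 0: (0.5,40)→(19.5,5.5)  cross = 0.5·5.5 − 19.5·40 = -777.2500; (r_i+r_j)·cross = 20·-777.2500 = -15545.0000
edge 1: (19.5,5.5)→(15,39)  cross = 19.5·39 − 15·5.5 = 678.0000; (r_i+r_j)·cross = 34.5·678.0000 = 23391.0000
edge 2: (15,39)→(0.5,40)  cross = 15·40 − 0.5·39 = 580.5000; (r_i+r_j)·cross = 15.5·580.5000 = 8997.7500
Σcross = 481.2500 → A = |Σcross|/2 = 240.6250 mm²
Σ(r_i+r_j)·cross = 16843.7500 → first moment M = |Σ|/6 = 2807.2917
R_c = M/A = 2807.2917/240.6250 = 11.6667 mm
θ = 172° = 3.001966 rad
V = θ·R_c·A = 3.001966·11.6667·240.6250 = 8427.395 mm³

Volume = 8427.395 mm³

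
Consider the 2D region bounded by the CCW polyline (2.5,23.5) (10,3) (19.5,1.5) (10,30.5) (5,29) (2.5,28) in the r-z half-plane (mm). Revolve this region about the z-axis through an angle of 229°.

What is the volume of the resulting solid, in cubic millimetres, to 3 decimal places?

Volume = 10317.167 mm³

Profile (r,z), 6 vertices: (2.5,23.5) (10,3) (19.5,1.5) (10,30.5) (5,29) (2.5,28)
edge 0: (2.5,23.5)→(10,3)  cross = 2.5·3 − 10·23.5 = -227.5000; (r_i+r_j)·cross = 12.5·-227.5000 = -2843.7500
edge 1: (10,3)→(19.5,1.5)  cross = 10·1.5 − 19.5·3 = -43.5000; (r_i+r_j)·cross = 29.5·-43.5000 = -1283.2500
edge 2: (19.5,1.5)→(10,30.5)  cross = 19.5·30.5 − 10·1.5 = 579.7500; (r_i+r_j)·cross = 29.5·579.7500 = 17102.6250
edge 3: (10,30.5)→(5,29)  cross = 10·29 − 5·30.5 = 137.5000; (r_i+r_j)·cross = 15·137.5000 = 2062.5000
edge 4: (5,29)→(2.5,28)  cross = 5·28 − 2.5·29 = 67.5000; (r_i+r_j)·cross = 7.5·67.5000 = 506.2500
edge 5: (2.5,28)→(2.5,23.5)  cross = 2.5·23.5 − 2.5·28 = -11.2500; (r_i+r_j)·cross = 5·-11.2500 = -56.2500
Σcross = 502.5000 → A = |Σcross|/2 = 251.2500 mm²
Σ(r_i+r_j)·cross = 15488.1250 → first moment M = |Σ|/6 = 2581.3542
R_c = M/A = 2581.3542/251.2500 = 10.2740 mm
θ = 229° = 3.996804 rad
V = θ·R_c·A = 3.996804·10.2740·251.2500 = 10317.167 mm³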